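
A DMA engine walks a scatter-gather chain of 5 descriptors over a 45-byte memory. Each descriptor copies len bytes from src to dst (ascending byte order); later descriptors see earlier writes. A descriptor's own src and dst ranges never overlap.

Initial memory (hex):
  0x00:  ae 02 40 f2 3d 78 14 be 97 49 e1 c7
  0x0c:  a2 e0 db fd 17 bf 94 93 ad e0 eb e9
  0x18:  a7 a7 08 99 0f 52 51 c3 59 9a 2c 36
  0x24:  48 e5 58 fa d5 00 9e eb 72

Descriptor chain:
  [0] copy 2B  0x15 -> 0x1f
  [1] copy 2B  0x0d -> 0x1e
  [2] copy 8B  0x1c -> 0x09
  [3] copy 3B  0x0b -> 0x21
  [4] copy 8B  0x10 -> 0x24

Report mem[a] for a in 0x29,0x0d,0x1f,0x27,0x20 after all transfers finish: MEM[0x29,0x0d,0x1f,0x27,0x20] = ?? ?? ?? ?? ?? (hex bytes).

MEM[0x29,0x0d,0x1f,0x27,0x20] = e0 eb db 93 eb

  after D0: wrote 2B at 0x1f = e0eb
  after D1: wrote 2B at 0x1e = e0db
  after D2: wrote 8B at 0x09 = 0f52e0dbeb9a2c36
  after D3: wrote 3B at 0x21 = e0dbeb
  after D4: wrote 8B at 0x24 = 36bf9493ade0ebe9
query mem[0x29]=0xe0, mem[0x0d]=0xeb, mem[0x1f]=0xdb, mem[0x27]=0x93, mem[0x20]=0xeb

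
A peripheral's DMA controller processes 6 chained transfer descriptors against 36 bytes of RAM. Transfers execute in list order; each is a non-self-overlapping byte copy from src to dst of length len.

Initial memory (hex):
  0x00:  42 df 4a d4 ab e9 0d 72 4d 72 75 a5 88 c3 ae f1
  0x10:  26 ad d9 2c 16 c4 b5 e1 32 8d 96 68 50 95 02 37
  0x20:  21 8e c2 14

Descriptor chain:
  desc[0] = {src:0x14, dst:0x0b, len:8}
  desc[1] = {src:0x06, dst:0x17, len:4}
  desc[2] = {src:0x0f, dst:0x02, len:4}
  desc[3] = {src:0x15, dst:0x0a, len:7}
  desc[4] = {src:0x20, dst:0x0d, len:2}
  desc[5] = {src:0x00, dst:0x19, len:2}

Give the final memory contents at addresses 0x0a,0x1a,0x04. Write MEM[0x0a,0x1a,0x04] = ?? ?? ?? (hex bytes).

#0 dst[0x0b+8] := {0x16,0xc4,0xb5,0xe1,0x32,0x8d,0x96,0x68}
#1 dst[0x17+4] := {0x0d,0x72,0x4d,0x72}
#2 dst[0x02+4] := {0x32,0x8d,0x96,0x68}
#3 dst[0x0a+7] := {0xc4,0xb5,0x0d,0x72,0x4d,0x72,0x68}
#4 dst[0x0d+2] := {0x21,0x8e}
#5 dst[0x19+2] := {0x42,0xdf}
query mem[0x0a]=0xc4, mem[0x1a]=0xdf, mem[0x04]=0x96

MEM[0x0a,0x1a,0x04] = c4 df 96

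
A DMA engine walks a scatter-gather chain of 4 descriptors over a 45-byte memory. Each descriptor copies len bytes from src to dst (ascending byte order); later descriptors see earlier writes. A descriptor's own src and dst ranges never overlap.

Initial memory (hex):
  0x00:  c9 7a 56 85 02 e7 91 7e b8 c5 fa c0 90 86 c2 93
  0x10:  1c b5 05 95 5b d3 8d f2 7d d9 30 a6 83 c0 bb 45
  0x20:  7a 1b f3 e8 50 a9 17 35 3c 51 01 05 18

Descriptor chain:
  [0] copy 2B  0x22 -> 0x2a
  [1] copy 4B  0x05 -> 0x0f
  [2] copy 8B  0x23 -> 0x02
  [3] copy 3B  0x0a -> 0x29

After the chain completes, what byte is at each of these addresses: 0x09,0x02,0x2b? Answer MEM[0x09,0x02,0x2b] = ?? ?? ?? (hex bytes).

#0 dst[0x2a+2] := {0xf3,0xe8}
#1 dst[0x0f+4] := {0xe7,0x91,0x7e,0xb8}
#2 dst[0x02+8] := {0xe8,0x50,0xa9,0x17,0x35,0x3c,0x51,0xf3}
#3 dst[0x29+3] := {0xfa,0xc0,0x90}
query mem[0x09]=0xf3, mem[0x02]=0xe8, mem[0x2b]=0x90

MEM[0x09,0x02,0x2b] = f3 e8 90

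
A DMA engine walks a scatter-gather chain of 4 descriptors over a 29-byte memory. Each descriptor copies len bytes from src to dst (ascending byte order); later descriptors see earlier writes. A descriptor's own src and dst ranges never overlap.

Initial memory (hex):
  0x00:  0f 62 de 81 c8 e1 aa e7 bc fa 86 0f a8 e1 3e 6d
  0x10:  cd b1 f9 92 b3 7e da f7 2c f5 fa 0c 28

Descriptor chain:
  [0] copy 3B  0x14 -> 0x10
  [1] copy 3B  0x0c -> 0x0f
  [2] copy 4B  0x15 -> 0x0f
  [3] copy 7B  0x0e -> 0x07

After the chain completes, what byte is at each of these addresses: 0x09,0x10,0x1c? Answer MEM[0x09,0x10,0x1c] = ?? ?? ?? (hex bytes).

MEM[0x09,0x10,0x1c] = da da 28

#0 dst[0x10+3] := {0xb3,0x7e,0xda}
#1 dst[0x0f+3] := {0xa8,0xe1,0x3e}
#2 dst[0x0f+4] := {0x7e,0xda,0xf7,0x2c}
#3 dst[0x07+7] := {0x3e,0x7e,0xda,0xf7,0x2c,0x92,0xb3}
query mem[0x09]=0xda, mem[0x10]=0xda, mem[0x1c]=0x28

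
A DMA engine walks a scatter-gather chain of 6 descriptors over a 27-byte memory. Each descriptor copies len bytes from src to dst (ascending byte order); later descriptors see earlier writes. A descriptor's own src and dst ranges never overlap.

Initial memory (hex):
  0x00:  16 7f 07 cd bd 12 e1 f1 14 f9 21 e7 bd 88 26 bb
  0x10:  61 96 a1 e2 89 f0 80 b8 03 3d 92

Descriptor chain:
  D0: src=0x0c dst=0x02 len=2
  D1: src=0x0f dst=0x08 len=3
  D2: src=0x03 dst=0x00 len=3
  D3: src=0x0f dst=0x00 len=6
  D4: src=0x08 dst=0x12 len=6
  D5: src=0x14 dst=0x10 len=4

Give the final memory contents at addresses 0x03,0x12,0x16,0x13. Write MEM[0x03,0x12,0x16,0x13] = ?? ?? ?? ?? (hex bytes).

MEM[0x03,0x12,0x16,0x13] = a1 bd bd 88

D0: mem[0x02..0x03] <- [bd 88]
D1: mem[0x08..0x0a] <- [bb 61 96]
D2: mem[0x00..0x02] <- [88 bd 12]
D3: mem[0x00..0x05] <- [bb 61 96 a1 e2 89]
D4: mem[0x12..0x17] <- [bb 61 96 e7 bd 88]
D5: mem[0x10..0x13] <- [96 e7 bd 88]
query mem[0x03]=0xa1, mem[0x12]=0xbd, mem[0x16]=0xbd, mem[0x13]=0x88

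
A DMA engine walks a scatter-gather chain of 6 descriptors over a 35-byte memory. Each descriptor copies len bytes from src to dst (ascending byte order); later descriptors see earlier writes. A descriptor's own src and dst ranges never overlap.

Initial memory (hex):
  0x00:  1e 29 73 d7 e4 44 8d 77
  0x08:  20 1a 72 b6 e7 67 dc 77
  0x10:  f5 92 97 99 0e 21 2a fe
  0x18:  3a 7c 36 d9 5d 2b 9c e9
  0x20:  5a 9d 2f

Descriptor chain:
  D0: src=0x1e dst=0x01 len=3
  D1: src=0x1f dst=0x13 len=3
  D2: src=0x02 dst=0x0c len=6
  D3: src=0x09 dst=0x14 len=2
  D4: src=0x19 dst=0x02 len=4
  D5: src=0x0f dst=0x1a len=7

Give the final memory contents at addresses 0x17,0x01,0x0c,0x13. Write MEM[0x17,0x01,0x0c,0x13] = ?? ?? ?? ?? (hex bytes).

D0: mem[0x01..0x03] <- [9c e9 5a]
D1: mem[0x13..0x15] <- [e9 5a 9d]
D2: mem[0x0c..0x11] <- [e9 5a e4 44 8d 77]
D3: mem[0x14..0x15] <- [1a 72]
D4: mem[0x02..0x05] <- [7c 36 d9 5d]
D5: mem[0x1a..0x20] <- [44 8d 77 97 e9 1a 72]
query mem[0x17]=0xfe, mem[0x01]=0x9c, mem[0x0c]=0xe9, mem[0x13]=0xe9

MEM[0x17,0x01,0x0c,0x13] = fe 9c e9 e9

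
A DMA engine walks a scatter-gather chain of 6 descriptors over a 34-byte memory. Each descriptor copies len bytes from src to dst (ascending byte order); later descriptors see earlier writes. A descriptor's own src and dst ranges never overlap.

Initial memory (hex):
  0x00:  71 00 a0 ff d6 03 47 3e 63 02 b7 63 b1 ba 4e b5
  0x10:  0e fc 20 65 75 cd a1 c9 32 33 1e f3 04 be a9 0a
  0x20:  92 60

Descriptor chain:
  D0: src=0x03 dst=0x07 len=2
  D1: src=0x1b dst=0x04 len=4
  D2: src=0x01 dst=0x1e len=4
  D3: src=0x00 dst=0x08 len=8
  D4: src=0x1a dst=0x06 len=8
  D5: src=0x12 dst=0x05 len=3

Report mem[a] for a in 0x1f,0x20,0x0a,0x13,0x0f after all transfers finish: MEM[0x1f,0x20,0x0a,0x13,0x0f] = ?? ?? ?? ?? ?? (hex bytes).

D0: mem[0x07..0x08] <- [ff d6]
D1: mem[0x04..0x07] <- [f3 04 be a9]
D2: mem[0x1e..0x21] <- [00 a0 ff f3]
D3: mem[0x08..0x0f] <- [71 00 a0 ff f3 04 be a9]
D4: mem[0x06..0x0d] <- [1e f3 04 be 00 a0 ff f3]
D5: mem[0x05..0x07] <- [20 65 75]
query mem[0x1f]=0xa0, mem[0x20]=0xff, mem[0x0a]=0x00, mem[0x13]=0x65, mem[0x0f]=0xa9

MEM[0x1f,0x20,0x0a,0x13,0x0f] = a0 ff 00 65 a9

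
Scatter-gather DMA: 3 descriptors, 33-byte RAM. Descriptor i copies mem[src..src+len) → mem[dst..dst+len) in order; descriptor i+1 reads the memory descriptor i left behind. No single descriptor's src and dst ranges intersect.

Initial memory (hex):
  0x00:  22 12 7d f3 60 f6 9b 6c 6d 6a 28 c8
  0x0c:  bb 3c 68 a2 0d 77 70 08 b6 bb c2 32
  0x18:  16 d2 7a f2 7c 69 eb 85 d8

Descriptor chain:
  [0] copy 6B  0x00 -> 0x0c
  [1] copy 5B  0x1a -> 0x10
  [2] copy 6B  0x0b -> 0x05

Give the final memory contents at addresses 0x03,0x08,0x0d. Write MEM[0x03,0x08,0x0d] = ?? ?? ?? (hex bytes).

#0 dst[0x0c+6] := {0x22,0x12,0x7d,0xf3,0x60,0xf6}
#1 dst[0x10+5] := {0x7a,0xf2,0x7c,0x69,0xeb}
#2 dst[0x05+6] := {0xc8,0x22,0x12,0x7d,0xf3,0x7a}
query mem[0x03]=0xf3, mem[0x08]=0x7d, mem[0x0d]=0x12

MEM[0x03,0x08,0x0d] = f3 7d 12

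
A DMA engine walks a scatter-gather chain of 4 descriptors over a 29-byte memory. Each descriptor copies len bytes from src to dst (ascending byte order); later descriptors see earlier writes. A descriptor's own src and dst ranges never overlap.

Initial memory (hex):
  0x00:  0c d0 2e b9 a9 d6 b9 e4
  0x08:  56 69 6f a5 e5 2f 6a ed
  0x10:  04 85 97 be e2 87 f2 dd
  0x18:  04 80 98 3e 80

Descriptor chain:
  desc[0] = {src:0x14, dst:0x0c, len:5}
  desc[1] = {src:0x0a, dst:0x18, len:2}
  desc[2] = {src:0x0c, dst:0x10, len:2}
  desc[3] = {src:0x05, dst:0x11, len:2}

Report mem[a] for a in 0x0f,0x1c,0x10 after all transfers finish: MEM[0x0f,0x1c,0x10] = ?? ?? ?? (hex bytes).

#0 dst[0x0c+5] := {0xe2,0x87,0xf2,0xdd,0x04}
#1 dst[0x18+2] := {0x6f,0xa5}
#2 dst[0x10+2] := {0xe2,0x87}
#3 dst[0x11+2] := {0xd6,0xb9}
query mem[0x0f]=0xdd, mem[0x1c]=0x80, mem[0x10]=0xe2

MEM[0x0f,0x1c,0x10] = dd 80 e2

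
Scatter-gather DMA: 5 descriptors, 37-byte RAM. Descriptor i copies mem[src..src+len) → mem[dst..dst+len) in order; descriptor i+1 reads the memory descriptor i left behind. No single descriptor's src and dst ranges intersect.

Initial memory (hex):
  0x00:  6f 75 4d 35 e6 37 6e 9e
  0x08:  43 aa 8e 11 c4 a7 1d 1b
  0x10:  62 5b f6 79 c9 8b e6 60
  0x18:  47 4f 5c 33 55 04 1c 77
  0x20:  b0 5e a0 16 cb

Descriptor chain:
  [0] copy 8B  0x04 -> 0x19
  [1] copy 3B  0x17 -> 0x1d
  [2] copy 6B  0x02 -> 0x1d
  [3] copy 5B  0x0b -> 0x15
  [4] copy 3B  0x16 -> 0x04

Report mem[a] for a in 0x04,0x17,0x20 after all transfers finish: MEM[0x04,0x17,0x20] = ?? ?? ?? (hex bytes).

MEM[0x04,0x17,0x20] = c4 a7 37

D0: mem[0x19..0x20] <- [e6 37 6e 9e 43 aa 8e 11]
D1: mem[0x1d..0x1f] <- [60 47 e6]
D2: mem[0x1d..0x22] <- [4d 35 e6 37 6e 9e]
D3: mem[0x15..0x19] <- [11 c4 a7 1d 1b]
D4: mem[0x04..0x06] <- [c4 a7 1d]
query mem[0x04]=0xc4, mem[0x17]=0xa7, mem[0x20]=0x37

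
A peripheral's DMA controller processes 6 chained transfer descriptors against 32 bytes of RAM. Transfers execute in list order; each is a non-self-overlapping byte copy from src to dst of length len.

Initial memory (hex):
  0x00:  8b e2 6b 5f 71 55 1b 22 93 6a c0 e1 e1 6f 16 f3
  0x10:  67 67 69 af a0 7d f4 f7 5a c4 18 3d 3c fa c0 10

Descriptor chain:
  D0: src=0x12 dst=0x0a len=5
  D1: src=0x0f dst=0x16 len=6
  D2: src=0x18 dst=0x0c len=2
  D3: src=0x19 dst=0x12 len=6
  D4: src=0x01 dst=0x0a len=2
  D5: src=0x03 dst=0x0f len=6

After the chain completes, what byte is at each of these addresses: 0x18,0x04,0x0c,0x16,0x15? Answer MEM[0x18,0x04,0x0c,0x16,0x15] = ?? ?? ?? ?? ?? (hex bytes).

[0] 0x12->0x0a len=5 : 69 af a0 7d f4
[1] 0x0f->0x16 len=6 : f3 67 67 69 af a0
[2] 0x18->0x0c len=2 : 67 69
[3] 0x19->0x12 len=6 : 69 af a0 3c fa c0
[4] 0x01->0x0a len=2 : e2 6b
[5] 0x03->0x0f len=6 : 5f 71 55 1b 22 93
query mem[0x18]=0x67, mem[0x04]=0x71, mem[0x0c]=0x67, mem[0x16]=0xfa, mem[0x15]=0x3c

MEM[0x18,0x04,0x0c,0x16,0x15] = 67 71 67 fa 3c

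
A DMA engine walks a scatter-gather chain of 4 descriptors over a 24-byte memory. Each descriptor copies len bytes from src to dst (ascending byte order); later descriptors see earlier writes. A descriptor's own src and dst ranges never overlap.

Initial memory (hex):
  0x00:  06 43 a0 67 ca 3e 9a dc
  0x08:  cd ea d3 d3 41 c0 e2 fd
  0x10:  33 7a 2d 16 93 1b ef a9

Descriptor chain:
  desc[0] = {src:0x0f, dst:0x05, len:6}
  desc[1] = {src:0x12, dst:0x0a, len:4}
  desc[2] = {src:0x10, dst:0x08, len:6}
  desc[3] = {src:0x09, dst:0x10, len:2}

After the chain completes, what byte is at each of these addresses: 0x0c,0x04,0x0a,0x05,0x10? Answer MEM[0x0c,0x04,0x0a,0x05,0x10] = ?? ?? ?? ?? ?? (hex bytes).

#0 dst[0x05+6] := {0xfd,0x33,0x7a,0x2d,0x16,0x93}
#1 dst[0x0a+4] := {0x2d,0x16,0x93,0x1b}
#2 dst[0x08+6] := {0x33,0x7a,0x2d,0x16,0x93,0x1b}
#3 dst[0x10+2] := {0x7a,0x2d}
query mem[0x0c]=0x93, mem[0x04]=0xca, mem[0x0a]=0x2d, mem[0x05]=0xfd, mem[0x10]=0x7a

MEM[0x0c,0x04,0x0a,0x05,0x10] = 93 ca 2d fd 7a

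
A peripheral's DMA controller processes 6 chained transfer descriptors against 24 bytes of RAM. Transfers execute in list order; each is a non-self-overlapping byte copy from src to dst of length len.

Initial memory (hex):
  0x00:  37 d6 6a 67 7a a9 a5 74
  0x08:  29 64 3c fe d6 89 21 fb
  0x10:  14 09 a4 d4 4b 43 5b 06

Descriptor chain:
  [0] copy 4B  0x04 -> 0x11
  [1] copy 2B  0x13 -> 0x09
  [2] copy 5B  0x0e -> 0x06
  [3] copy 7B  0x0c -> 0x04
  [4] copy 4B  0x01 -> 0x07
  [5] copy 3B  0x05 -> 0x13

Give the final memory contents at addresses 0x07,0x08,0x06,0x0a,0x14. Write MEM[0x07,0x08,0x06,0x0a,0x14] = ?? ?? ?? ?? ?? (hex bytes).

MEM[0x07,0x08,0x06,0x0a,0x14] = d6 6a 21 d6 21

  after D0: wrote 4B at 0x11 = 7aa9a574
  after D1: wrote 2B at 0x09 = a574
  after D2: wrote 5B at 0x06 = 21fb147aa9
  after D3: wrote 7B at 0x04 = d68921fb147aa9
  after D4: wrote 4B at 0x07 = d66a67d6
  after D5: wrote 3B at 0x13 = 8921d6
query mem[0x07]=0xd6, mem[0x08]=0x6a, mem[0x06]=0x21, mem[0x0a]=0xd6, mem[0x14]=0x21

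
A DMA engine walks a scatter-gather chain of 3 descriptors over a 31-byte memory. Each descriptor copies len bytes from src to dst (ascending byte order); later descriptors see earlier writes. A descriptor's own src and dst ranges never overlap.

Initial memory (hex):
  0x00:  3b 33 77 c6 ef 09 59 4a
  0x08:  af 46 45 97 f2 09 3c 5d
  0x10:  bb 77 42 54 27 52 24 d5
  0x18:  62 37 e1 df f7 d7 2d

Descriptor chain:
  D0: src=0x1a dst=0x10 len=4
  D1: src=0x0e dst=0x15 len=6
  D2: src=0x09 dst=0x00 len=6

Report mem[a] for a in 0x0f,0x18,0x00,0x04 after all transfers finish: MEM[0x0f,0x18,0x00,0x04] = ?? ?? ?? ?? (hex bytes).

MEM[0x0f,0x18,0x00,0x04] = 5d df 46 09

D0: mem[0x10..0x13] <- [e1 df f7 d7]
D1: mem[0x15..0x1a] <- [3c 5d e1 df f7 d7]
D2: mem[0x00..0x05] <- [46 45 97 f2 09 3c]
query mem[0x0f]=0x5d, mem[0x18]=0xdf, mem[0x00]=0x46, mem[0x04]=0x09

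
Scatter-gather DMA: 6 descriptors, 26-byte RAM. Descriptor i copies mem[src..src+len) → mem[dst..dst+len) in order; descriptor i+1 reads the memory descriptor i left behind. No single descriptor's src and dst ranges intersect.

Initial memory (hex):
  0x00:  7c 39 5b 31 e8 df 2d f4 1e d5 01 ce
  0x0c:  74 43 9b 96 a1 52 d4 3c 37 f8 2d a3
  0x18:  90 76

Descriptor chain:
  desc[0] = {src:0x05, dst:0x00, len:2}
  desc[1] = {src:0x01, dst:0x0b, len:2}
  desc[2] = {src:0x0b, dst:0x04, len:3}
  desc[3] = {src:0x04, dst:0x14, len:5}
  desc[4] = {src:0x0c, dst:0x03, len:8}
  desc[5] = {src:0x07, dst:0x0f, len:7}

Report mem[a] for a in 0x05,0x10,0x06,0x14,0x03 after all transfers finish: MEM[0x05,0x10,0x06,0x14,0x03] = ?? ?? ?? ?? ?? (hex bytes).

[0] 0x05->0x00 len=2 : df 2d
[1] 0x01->0x0b len=2 : 2d 5b
[2] 0x0b->0x04 len=3 : 2d 5b 43
[3] 0x04->0x14 len=5 : 2d 5b 43 f4 1e
[4] 0x0c->0x03 len=8 : 5b 43 9b 96 a1 52 d4 3c
[5] 0x07->0x0f len=7 : a1 52 d4 3c 2d 5b 43
query mem[0x05]=0x9b, mem[0x10]=0x52, mem[0x06]=0x96, mem[0x14]=0x5b, mem[0x03]=0x5b

MEM[0x05,0x10,0x06,0x14,0x03] = 9b 52 96 5b 5b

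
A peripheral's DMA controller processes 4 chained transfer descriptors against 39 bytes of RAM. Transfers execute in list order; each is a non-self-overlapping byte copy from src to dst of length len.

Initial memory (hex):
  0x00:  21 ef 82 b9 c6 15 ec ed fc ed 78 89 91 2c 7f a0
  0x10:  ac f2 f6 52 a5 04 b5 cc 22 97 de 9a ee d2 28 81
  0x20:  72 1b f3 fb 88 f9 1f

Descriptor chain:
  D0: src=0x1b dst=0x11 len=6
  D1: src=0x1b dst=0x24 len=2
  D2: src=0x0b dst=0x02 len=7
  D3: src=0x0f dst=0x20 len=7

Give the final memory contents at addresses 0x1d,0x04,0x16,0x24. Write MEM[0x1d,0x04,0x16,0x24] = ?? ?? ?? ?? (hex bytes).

D0: mem[0x11..0x16] <- [9a ee d2 28 81 72]
D1: mem[0x24..0x25] <- [9a ee]
D2: mem[0x02..0x08] <- [89 91 2c 7f a0 ac 9a]
D3: mem[0x20..0x26] <- [a0 ac 9a ee d2 28 81]
query mem[0x1d]=0xd2, mem[0x04]=0x2c, mem[0x16]=0x72, mem[0x24]=0xd2

MEM[0x1d,0x04,0x16,0x24] = d2 2c 72 d2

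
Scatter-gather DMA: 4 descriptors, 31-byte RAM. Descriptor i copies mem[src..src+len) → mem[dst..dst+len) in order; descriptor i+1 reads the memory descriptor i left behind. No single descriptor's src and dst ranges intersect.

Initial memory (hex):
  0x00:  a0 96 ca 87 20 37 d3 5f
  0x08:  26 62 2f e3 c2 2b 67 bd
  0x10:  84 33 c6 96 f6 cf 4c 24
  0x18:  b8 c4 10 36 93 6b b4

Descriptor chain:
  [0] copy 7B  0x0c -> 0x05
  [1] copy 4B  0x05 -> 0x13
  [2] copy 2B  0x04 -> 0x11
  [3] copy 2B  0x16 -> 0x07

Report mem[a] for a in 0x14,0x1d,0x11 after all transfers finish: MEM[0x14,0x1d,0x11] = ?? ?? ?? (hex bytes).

MEM[0x14,0x1d,0x11] = 2b 6b 20

[0] 0x0c->0x05 len=7 : c2 2b 67 bd 84 33 c6
[1] 0x05->0x13 len=4 : c2 2b 67 bd
[2] 0x04->0x11 len=2 : 20 c2
[3] 0x16->0x07 len=2 : bd 24
query mem[0x14]=0x2b, mem[0x1d]=0x6b, mem[0x11]=0x20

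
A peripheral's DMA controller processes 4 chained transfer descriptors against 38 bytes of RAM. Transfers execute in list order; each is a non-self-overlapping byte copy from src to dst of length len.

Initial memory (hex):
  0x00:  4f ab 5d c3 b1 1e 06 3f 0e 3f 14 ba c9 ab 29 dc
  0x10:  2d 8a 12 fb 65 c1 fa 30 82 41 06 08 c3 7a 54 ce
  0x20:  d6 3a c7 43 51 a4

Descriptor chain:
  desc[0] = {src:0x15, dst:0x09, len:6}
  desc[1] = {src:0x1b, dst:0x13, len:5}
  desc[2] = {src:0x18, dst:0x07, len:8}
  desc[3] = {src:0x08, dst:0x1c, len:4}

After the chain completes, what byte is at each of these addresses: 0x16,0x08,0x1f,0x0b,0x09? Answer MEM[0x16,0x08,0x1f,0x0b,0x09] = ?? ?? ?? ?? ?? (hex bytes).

MEM[0x16,0x08,0x1f,0x0b,0x09] = 54 41 c3 c3 06

#0 dst[0x09+6] := {0xc1,0xfa,0x30,0x82,0x41,0x06}
#1 dst[0x13+5] := {0x08,0xc3,0x7a,0x54,0xce}
#2 dst[0x07+8] := {0x82,0x41,0x06,0x08,0xc3,0x7a,0x54,0xce}
#3 dst[0x1c+4] := {0x41,0x06,0x08,0xc3}
query mem[0x16]=0x54, mem[0x08]=0x41, mem[0x1f]=0xc3, mem[0x0b]=0xc3, mem[0x09]=0x06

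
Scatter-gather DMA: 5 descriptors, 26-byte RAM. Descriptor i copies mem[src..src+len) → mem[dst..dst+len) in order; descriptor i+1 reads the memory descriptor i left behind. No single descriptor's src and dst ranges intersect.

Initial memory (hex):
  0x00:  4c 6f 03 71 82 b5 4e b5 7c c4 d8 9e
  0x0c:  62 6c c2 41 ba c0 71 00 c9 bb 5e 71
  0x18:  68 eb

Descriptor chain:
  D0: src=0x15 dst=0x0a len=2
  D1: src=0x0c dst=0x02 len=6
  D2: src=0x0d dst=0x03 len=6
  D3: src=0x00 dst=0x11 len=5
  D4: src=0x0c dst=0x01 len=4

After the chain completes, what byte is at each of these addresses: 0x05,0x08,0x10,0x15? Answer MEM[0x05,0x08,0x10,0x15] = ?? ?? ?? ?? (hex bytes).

MEM[0x05,0x08,0x10,0x15] = 41 71 ba c2

#0 dst[0x0a+2] := {0xbb,0x5e}
#1 dst[0x02+6] := {0x62,0x6c,0xc2,0x41,0xba,0xc0}
#2 dst[0x03+6] := {0x6c,0xc2,0x41,0xba,0xc0,0x71}
#3 dst[0x11+5] := {0x4c,0x6f,0x62,0x6c,0xc2}
#4 dst[0x01+4] := {0x62,0x6c,0xc2,0x41}
query mem[0x05]=0x41, mem[0x08]=0x71, mem[0x10]=0xba, mem[0x15]=0xc2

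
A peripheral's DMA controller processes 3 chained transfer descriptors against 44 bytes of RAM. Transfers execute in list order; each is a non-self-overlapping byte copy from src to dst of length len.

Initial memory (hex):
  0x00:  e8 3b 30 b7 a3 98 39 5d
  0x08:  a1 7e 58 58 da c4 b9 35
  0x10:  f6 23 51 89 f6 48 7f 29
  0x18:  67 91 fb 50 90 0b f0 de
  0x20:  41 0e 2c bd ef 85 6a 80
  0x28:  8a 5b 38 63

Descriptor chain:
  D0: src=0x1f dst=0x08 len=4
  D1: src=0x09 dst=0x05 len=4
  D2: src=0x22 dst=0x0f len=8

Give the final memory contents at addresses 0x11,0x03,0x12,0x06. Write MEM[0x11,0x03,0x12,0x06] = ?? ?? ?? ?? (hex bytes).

D0: mem[0x08..0x0b] <- [de 41 0e 2c]
D1: mem[0x05..0x08] <- [41 0e 2c da]
D2: mem[0x0f..0x16] <- [2c bd ef 85 6a 80 8a 5b]
query mem[0x11]=0xef, mem[0x03]=0xb7, mem[0x12]=0x85, mem[0x06]=0x0e

MEM[0x11,0x03,0x12,0x06] = ef b7 85 0e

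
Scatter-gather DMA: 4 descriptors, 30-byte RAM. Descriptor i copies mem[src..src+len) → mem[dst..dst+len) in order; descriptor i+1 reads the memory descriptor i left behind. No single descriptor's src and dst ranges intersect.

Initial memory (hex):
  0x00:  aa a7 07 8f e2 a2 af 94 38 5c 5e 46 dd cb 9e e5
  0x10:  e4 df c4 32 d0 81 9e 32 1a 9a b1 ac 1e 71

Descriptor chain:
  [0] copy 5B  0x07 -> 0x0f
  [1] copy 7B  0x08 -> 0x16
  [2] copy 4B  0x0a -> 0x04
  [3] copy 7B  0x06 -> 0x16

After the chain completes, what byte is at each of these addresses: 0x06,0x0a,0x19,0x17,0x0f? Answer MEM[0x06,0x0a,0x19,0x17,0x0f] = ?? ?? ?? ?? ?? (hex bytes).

  after D0: wrote 5B at 0x0f = 94385c5e46
  after D1: wrote 7B at 0x16 = 385c5e46ddcb9e
  after D2: wrote 4B at 0x04 = 5e46ddcb
  after D3: wrote 7B at 0x16 = ddcb385c5e46dd
query mem[0x06]=0xdd, mem[0x0a]=0x5e, mem[0x19]=0x5c, mem[0x17]=0xcb, mem[0x0f]=0x94

MEM[0x06,0x0a,0x19,0x17,0x0f] = dd 5e 5c cb 94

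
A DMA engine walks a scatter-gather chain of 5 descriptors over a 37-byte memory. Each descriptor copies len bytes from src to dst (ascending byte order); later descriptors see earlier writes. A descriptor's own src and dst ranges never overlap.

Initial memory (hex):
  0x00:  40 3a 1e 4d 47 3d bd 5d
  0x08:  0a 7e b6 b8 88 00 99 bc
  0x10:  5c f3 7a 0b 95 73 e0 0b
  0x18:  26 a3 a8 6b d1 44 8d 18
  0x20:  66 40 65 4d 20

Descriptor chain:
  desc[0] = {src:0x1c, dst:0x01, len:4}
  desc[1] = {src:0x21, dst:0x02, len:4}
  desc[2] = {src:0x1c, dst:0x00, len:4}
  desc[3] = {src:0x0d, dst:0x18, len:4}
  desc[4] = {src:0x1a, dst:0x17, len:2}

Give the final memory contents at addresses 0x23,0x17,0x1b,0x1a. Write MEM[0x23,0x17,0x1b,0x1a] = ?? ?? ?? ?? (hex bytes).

MEM[0x23,0x17,0x1b,0x1a] = 4d bc 5c bc

D0: mem[0x01..0x04] <- [d1 44 8d 18]
D1: mem[0x02..0x05] <- [40 65 4d 20]
D2: mem[0x00..0x03] <- [d1 44 8d 18]
D3: mem[0x18..0x1b] <- [00 99 bc 5c]
D4: mem[0x17..0x18] <- [bc 5c]
query mem[0x23]=0x4d, mem[0x17]=0xbc, mem[0x1b]=0x5c, mem[0x1a]=0xbc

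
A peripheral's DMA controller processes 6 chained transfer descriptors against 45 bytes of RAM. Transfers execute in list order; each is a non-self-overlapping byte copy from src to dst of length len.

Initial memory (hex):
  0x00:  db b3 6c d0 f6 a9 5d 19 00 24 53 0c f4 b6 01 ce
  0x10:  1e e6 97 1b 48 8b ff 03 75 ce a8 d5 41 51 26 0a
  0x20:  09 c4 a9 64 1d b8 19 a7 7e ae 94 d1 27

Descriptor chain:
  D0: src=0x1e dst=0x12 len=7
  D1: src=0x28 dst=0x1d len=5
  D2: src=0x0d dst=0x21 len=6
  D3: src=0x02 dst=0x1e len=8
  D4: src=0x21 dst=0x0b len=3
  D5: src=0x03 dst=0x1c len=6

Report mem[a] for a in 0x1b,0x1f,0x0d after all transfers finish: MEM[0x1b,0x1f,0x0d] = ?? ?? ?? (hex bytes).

D0: mem[0x12..0x18] <- [26 0a 09 c4 a9 64 1d]
D1: mem[0x1d..0x21] <- [7e ae 94 d1 27]
D2: mem[0x21..0x26] <- [b6 01 ce 1e e6 26]
D3: mem[0x1e..0x25] <- [6c d0 f6 a9 5d 19 00 24]
D4: mem[0x0b..0x0d] <- [a9 5d 19]
D5: mem[0x1c..0x21] <- [d0 f6 a9 5d 19 00]
query mem[0x1b]=0xd5, mem[0x1f]=0x5d, mem[0x0d]=0x19

MEM[0x1b,0x1f,0x0d] = d5 5d 19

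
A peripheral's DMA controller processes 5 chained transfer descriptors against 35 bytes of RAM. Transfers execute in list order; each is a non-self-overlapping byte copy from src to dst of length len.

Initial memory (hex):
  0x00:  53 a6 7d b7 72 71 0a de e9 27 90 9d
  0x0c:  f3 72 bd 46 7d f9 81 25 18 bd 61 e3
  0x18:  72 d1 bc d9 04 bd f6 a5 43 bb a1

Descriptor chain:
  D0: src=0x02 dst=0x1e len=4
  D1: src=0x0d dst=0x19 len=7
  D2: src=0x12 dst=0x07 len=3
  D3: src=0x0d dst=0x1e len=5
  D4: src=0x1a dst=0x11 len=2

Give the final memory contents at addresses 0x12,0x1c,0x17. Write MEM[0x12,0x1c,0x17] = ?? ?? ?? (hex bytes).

MEM[0x12,0x1c,0x17] = 46 7d e3

  after D0: wrote 4B at 0x1e = 7db77271
  after D1: wrote 7B at 0x19 = 72bd467df98125
  after D2: wrote 3B at 0x07 = 812518
  after D3: wrote 5B at 0x1e = 72bd467df9
  after D4: wrote 2B at 0x11 = bd46
query mem[0x12]=0x46, mem[0x1c]=0x7d, mem[0x17]=0xe3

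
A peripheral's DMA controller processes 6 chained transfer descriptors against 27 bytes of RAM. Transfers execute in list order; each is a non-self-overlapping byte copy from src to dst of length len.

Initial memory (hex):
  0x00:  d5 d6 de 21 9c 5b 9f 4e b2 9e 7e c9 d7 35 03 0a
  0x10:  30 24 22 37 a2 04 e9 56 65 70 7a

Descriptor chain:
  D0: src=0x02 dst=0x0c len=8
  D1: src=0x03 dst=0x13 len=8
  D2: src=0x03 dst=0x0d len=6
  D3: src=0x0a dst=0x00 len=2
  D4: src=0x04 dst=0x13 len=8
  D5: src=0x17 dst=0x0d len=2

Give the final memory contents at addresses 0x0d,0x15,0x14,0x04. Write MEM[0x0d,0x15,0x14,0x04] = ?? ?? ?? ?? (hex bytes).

MEM[0x0d,0x15,0x14,0x04] = b2 9f 5b 9c

#0 dst[0x0c+8] := {0xde,0x21,0x9c,0x5b,0x9f,0x4e,0xb2,0x9e}
#1 dst[0x13+8] := {0x21,0x9c,0x5b,0x9f,0x4e,0xb2,0x9e,0x7e}
#2 dst[0x0d+6] := {0x21,0x9c,0x5b,0x9f,0x4e,0xb2}
#3 dst[0x00+2] := {0x7e,0xc9}
#4 dst[0x13+8] := {0x9c,0x5b,0x9f,0x4e,0xb2,0x9e,0x7e,0xc9}
#5 dst[0x0d+2] := {0xb2,0x9e}
query mem[0x0d]=0xb2, mem[0x15]=0x9f, mem[0x14]=0x5b, mem[0x04]=0x9c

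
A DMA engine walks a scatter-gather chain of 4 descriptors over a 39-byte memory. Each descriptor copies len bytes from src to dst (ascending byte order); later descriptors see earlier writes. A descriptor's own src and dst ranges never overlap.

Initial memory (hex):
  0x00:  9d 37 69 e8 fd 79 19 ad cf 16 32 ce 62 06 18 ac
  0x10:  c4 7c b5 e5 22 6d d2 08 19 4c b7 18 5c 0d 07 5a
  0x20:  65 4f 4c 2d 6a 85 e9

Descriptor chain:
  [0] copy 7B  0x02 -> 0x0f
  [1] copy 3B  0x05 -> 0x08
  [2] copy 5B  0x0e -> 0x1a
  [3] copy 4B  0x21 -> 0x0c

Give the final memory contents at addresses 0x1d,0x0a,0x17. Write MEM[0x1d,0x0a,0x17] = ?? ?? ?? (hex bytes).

MEM[0x1d,0x0a,0x17] = fd ad 08

  after D0: wrote 7B at 0x0f = 69e8fd7919adcf
  after D1: wrote 3B at 0x08 = 7919ad
  after D2: wrote 5B at 0x1a = 1869e8fd79
  after D3: wrote 4B at 0x0c = 4f4c2d6a
query mem[0x1d]=0xfd, mem[0x0a]=0xad, mem[0x17]=0x08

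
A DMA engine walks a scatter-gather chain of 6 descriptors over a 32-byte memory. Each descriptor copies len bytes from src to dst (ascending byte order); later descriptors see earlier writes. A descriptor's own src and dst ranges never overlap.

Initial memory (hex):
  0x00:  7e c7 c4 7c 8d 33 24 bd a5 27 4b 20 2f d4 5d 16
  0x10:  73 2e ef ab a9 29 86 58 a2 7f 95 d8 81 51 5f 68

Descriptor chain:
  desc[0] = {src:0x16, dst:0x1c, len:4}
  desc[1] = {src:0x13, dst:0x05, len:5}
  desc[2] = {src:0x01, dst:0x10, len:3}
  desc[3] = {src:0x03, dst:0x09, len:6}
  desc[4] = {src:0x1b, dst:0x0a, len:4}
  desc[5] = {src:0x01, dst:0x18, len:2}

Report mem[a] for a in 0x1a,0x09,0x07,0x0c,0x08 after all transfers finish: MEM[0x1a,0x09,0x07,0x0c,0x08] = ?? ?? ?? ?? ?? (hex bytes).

MEM[0x1a,0x09,0x07,0x0c,0x08] = 95 7c 29 58 86

#0 dst[0x1c+4] := {0x86,0x58,0xa2,0x7f}
#1 dst[0x05+5] := {0xab,0xa9,0x29,0x86,0x58}
#2 dst[0x10+3] := {0xc7,0xc4,0x7c}
#3 dst[0x09+6] := {0x7c,0x8d,0xab,0xa9,0x29,0x86}
#4 dst[0x0a+4] := {0xd8,0x86,0x58,0xa2}
#5 dst[0x18+2] := {0xc7,0xc4}
query mem[0x1a]=0x95, mem[0x09]=0x7c, mem[0x07]=0x29, mem[0x0c]=0x58, mem[0x08]=0x86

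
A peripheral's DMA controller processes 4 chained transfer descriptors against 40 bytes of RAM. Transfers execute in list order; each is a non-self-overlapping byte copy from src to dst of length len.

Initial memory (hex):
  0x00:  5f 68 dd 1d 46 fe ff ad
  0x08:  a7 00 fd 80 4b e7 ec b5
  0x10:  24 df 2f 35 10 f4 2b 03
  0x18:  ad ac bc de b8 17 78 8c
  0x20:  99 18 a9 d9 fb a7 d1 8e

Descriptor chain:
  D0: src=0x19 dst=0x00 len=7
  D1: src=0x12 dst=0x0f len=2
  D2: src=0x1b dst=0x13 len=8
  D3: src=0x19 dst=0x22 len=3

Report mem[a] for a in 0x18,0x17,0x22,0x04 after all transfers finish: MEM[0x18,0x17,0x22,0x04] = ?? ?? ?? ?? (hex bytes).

[0] 0x19->0x00 len=7 : ac bc de b8 17 78 8c
[1] 0x12->0x0f len=2 : 2f 35
[2] 0x1b->0x13 len=8 : de b8 17 78 8c 99 18 a9
[3] 0x19->0x22 len=3 : 18 a9 de
query mem[0x18]=0x99, mem[0x17]=0x8c, mem[0x22]=0x18, mem[0x04]=0x17

MEM[0x18,0x17,0x22,0x04] = 99 8c 18 17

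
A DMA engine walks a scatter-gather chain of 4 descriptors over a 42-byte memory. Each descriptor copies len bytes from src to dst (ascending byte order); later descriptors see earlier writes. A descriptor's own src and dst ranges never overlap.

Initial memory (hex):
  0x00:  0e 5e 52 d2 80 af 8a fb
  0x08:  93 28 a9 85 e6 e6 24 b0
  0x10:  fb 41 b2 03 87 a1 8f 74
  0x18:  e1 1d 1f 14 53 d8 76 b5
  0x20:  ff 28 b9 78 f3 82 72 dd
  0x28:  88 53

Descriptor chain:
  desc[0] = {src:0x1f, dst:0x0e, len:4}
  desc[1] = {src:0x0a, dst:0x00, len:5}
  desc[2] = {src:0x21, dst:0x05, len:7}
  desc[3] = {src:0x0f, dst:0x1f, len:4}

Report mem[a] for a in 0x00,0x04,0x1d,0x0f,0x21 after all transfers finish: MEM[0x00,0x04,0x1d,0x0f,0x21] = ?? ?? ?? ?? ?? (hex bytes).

MEM[0x00,0x04,0x1d,0x0f,0x21] = a9 b5 d8 ff b9

  after D0: wrote 4B at 0x0e = b5ff28b9
  after D1: wrote 5B at 0x00 = a985e6e6b5
  after D2: wrote 7B at 0x05 = 28b978f38272dd
  after D3: wrote 4B at 0x1f = ff28b9b2
query mem[0x00]=0xa9, mem[0x04]=0xb5, mem[0x1d]=0xd8, mem[0x0f]=0xff, mem[0x21]=0xb9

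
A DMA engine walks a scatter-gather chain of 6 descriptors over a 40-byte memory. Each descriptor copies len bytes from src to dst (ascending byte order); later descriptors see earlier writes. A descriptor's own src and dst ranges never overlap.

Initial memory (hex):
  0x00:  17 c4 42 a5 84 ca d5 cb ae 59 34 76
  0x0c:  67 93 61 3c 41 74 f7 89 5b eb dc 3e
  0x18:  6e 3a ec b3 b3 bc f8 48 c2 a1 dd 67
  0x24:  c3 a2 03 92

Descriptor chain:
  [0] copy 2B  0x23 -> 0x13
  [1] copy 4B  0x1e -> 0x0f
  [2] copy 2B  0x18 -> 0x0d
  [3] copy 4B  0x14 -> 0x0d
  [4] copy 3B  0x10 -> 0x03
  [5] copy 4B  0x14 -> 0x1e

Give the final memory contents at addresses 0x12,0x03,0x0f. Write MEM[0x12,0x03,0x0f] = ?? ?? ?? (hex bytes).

MEM[0x12,0x03,0x0f] = a1 3e dc

[0] 0x23->0x13 len=2 : 67 c3
[1] 0x1e->0x0f len=4 : f8 48 c2 a1
[2] 0x18->0x0d len=2 : 6e 3a
[3] 0x14->0x0d len=4 : c3 eb dc 3e
[4] 0x10->0x03 len=3 : 3e c2 a1
[5] 0x14->0x1e len=4 : c3 eb dc 3e
query mem[0x12]=0xa1, mem[0x03]=0x3e, mem[0x0f]=0xdc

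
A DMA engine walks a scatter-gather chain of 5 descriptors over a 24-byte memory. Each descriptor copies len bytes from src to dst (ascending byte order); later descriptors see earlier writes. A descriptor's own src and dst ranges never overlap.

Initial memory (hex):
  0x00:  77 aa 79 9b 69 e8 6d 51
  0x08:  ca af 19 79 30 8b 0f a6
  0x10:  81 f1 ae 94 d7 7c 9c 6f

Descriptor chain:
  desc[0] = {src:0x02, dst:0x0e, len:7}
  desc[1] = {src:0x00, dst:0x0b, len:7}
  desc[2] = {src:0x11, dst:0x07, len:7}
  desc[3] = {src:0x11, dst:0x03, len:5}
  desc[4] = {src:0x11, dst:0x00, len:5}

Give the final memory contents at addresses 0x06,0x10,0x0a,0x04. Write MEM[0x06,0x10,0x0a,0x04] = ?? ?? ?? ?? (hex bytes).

MEM[0x06,0x10,0x0a,0x04] = ca e8 ca 7c

[0] 0x02->0x0e len=7 : 79 9b 69 e8 6d 51 ca
[1] 0x00->0x0b len=7 : 77 aa 79 9b 69 e8 6d
[2] 0x11->0x07 len=7 : 6d 6d 51 ca 7c 9c 6f
[3] 0x11->0x03 len=5 : 6d 6d 51 ca 7c
[4] 0x11->0x00 len=5 : 6d 6d 51 ca 7c
query mem[0x06]=0xca, mem[0x10]=0xe8, mem[0x0a]=0xca, mem[0x04]=0x7c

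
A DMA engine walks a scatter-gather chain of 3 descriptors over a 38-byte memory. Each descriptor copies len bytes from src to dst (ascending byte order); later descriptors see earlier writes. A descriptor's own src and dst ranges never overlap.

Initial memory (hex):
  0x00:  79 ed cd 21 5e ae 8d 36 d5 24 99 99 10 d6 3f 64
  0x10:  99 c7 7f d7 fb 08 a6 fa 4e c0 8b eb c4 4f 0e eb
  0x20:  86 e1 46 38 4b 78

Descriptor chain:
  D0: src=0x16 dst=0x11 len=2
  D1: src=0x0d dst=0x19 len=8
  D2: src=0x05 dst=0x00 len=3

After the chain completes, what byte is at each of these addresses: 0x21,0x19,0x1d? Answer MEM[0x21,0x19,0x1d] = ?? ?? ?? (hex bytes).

  after D0: wrote 2B at 0x11 = a6fa
  after D1: wrote 8B at 0x19 = d63f6499a6fad7fb
  after D2: wrote 3B at 0x00 = ae8d36
query mem[0x21]=0xe1, mem[0x19]=0xd6, mem[0x1d]=0xa6

MEM[0x21,0x19,0x1d] = e1 d6 a6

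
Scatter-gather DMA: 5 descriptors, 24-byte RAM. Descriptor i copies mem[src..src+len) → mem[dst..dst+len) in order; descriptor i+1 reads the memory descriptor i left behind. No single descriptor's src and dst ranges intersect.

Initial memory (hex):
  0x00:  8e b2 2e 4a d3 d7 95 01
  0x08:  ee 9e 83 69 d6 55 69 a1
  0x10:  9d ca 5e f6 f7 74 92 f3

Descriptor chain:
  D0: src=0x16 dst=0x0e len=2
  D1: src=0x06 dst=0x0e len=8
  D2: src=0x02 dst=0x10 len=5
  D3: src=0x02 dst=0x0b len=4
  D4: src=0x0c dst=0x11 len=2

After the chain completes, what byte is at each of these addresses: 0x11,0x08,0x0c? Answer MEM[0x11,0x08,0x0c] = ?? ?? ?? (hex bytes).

#0 dst[0x0e+2] := {0x92,0xf3}
#1 dst[0x0e+8] := {0x95,0x01,0xee,0x9e,0x83,0x69,0xd6,0x55}
#2 dst[0x10+5] := {0x2e,0x4a,0xd3,0xd7,0x95}
#3 dst[0x0b+4] := {0x2e,0x4a,0xd3,0xd7}
#4 dst[0x11+2] := {0x4a,0xd3}
query mem[0x11]=0x4a, mem[0x08]=0xee, mem[0x0c]=0x4a

MEM[0x11,0x08,0x0c] = 4a ee 4a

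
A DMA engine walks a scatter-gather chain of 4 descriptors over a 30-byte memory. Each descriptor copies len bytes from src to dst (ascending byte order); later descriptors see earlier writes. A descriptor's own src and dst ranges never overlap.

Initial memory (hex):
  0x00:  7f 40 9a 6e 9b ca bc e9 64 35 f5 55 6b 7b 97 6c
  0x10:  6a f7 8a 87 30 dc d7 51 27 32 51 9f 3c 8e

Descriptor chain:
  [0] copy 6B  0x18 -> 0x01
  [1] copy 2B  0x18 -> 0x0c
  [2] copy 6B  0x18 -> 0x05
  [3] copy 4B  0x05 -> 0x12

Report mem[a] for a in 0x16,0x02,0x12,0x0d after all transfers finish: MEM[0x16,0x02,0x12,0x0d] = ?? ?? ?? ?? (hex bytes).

MEM[0x16,0x02,0x12,0x0d] = d7 32 27 32

[0] 0x18->0x01 len=6 : 27 32 51 9f 3c 8e
[1] 0x18->0x0c len=2 : 27 32
[2] 0x18->0x05 len=6 : 27 32 51 9f 3c 8e
[3] 0x05->0x12 len=4 : 27 32 51 9f
query mem[0x16]=0xd7, mem[0x02]=0x32, mem[0x12]=0x27, mem[0x0d]=0x32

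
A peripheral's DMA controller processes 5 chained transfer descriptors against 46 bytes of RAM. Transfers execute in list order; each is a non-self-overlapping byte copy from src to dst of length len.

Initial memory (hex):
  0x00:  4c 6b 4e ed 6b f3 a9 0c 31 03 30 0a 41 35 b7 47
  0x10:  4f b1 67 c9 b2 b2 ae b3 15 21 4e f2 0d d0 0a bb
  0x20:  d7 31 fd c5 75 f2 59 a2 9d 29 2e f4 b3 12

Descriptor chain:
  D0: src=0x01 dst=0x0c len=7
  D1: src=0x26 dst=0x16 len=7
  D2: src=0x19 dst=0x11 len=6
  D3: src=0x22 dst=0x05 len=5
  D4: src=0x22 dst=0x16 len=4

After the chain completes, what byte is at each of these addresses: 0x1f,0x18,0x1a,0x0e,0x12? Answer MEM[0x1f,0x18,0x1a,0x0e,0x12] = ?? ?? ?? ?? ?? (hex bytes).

MEM[0x1f,0x18,0x1a,0x0e,0x12] = bb 75 2e ed 2e

D0: mem[0x0c..0x12] <- [6b 4e ed 6b f3 a9 0c]
D1: mem[0x16..0x1c] <- [59 a2 9d 29 2e f4 b3]
D2: mem[0x11..0x16] <- [29 2e f4 b3 d0 0a]
D3: mem[0x05..0x09] <- [fd c5 75 f2 59]
D4: mem[0x16..0x19] <- [fd c5 75 f2]
query mem[0x1f]=0xbb, mem[0x18]=0x75, mem[0x1a]=0x2e, mem[0x0e]=0xed, mem[0x12]=0x2e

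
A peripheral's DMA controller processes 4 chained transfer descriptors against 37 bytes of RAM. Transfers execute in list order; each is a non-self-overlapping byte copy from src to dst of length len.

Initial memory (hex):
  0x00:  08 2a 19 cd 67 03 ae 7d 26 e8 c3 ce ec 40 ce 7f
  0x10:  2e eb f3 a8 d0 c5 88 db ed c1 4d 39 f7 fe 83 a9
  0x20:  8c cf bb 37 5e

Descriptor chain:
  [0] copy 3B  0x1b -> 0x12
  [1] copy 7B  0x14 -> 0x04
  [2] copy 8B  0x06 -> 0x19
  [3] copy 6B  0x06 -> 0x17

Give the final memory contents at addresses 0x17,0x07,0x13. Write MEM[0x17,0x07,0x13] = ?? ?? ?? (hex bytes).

[0] 0x1b->0x12 len=3 : 39 f7 fe
[1] 0x14->0x04 len=7 : fe c5 88 db ed c1 4d
[2] 0x06->0x19 len=8 : 88 db ed c1 4d ce ec 40
[3] 0x06->0x17 len=6 : 88 db ed c1 4d ce
query mem[0x17]=0x88, mem[0x07]=0xdb, mem[0x13]=0xf7

MEM[0x17,0x07,0x13] = 88 db f7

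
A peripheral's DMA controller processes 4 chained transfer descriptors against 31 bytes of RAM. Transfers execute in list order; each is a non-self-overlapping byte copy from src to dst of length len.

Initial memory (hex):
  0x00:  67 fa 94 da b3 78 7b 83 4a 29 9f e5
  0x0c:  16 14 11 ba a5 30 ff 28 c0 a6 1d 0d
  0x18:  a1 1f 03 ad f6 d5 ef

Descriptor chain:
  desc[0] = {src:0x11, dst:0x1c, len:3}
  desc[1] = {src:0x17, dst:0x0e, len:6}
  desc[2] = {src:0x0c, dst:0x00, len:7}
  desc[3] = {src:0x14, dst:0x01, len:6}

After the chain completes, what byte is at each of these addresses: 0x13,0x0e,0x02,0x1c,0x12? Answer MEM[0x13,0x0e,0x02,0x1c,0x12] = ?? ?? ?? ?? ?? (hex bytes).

  after D0: wrote 3B at 0x1c = 30ff28
  after D1: wrote 6B at 0x0e = 0da11f03ad30
  after D2: wrote 7B at 0x00 = 16140da11f03ad
  after D3: wrote 6B at 0x01 = c0a61d0da11f
query mem[0x13]=0x30, mem[0x0e]=0x0d, mem[0x02]=0xa6, mem[0x1c]=0x30, mem[0x12]=0xad

MEM[0x13,0x0e,0x02,0x1c,0x12] = 30 0d a6 30 ad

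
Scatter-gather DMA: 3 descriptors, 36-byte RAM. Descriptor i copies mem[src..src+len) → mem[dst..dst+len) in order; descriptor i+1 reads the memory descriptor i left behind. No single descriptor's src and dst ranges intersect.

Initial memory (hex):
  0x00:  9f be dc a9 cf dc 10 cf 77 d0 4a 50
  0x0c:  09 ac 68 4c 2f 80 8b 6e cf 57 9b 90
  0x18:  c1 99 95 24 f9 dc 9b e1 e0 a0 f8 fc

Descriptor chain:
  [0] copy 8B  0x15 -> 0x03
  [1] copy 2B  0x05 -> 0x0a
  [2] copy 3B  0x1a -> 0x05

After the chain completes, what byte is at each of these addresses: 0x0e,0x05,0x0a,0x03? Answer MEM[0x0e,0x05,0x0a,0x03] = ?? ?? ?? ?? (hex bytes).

MEM[0x0e,0x05,0x0a,0x03] = 68 95 90 57

#0 dst[0x03+8] := {0x57,0x9b,0x90,0xc1,0x99,0x95,0x24,0xf9}
#1 dst[0x0a+2] := {0x90,0xc1}
#2 dst[0x05+3] := {0x95,0x24,0xf9}
query mem[0x0e]=0x68, mem[0x05]=0x95, mem[0x0a]=0x90, mem[0x03]=0x57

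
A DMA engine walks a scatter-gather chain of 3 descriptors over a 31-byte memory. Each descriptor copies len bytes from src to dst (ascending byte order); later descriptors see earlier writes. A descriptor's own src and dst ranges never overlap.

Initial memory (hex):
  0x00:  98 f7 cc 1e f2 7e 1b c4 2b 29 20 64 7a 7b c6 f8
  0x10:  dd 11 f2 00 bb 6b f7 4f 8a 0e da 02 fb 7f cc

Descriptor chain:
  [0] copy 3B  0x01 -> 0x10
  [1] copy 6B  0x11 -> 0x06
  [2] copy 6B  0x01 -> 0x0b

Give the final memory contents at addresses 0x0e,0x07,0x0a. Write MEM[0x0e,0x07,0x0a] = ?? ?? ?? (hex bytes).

[0] 0x01->0x10 len=3 : f7 cc 1e
[1] 0x11->0x06 len=6 : cc 1e 00 bb 6b f7
[2] 0x01->0x0b len=6 : f7 cc 1e f2 7e cc
query mem[0x0e]=0xf2, mem[0x07]=0x1e, mem[0x0a]=0x6b

MEM[0x0e,0x07,0x0a] = f2 1e 6b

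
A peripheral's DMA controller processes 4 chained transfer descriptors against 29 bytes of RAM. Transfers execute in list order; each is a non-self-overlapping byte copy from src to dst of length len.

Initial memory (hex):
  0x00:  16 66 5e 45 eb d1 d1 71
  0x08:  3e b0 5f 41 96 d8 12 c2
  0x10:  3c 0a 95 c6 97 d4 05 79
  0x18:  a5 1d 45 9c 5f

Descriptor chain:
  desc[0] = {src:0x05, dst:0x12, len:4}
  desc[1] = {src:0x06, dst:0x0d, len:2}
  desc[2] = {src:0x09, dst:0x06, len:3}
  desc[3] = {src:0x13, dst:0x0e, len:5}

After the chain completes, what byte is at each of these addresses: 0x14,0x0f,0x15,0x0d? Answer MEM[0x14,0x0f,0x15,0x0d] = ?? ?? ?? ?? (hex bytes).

MEM[0x14,0x0f,0x15,0x0d] = 71 71 3e d1

[0] 0x05->0x12 len=4 : d1 d1 71 3e
[1] 0x06->0x0d len=2 : d1 71
[2] 0x09->0x06 len=3 : b0 5f 41
[3] 0x13->0x0e len=5 : d1 71 3e 05 79
query mem[0x14]=0x71, mem[0x0f]=0x71, mem[0x15]=0x3e, mem[0x0d]=0xd1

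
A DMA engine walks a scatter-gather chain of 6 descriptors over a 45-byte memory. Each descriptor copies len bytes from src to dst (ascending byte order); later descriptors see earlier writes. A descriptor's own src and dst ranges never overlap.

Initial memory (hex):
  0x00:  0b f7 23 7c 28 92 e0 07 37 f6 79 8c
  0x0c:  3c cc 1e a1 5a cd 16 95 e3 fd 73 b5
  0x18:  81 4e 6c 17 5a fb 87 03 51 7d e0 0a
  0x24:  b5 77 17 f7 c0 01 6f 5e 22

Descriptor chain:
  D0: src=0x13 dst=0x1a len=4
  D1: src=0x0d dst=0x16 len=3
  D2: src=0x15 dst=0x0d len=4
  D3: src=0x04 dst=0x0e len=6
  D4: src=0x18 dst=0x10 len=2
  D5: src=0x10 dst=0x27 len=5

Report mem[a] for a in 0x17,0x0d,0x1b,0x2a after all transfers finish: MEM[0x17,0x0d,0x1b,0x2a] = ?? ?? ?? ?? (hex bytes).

  after D0: wrote 4B at 0x1a = 95e3fd73
  after D1: wrote 3B at 0x16 = cc1ea1
  after D2: wrote 4B at 0x0d = fdcc1ea1
  after D3: wrote 6B at 0x0e = 2892e00737f6
  after D4: wrote 2B at 0x10 = a14e
  after D5: wrote 5B at 0x27 = a14e37f6e3
query mem[0x17]=0x1e, mem[0x0d]=0xfd, mem[0x1b]=0xe3, mem[0x2a]=0xf6

MEM[0x17,0x0d,0x1b,0x2a] = 1e fd e3 f6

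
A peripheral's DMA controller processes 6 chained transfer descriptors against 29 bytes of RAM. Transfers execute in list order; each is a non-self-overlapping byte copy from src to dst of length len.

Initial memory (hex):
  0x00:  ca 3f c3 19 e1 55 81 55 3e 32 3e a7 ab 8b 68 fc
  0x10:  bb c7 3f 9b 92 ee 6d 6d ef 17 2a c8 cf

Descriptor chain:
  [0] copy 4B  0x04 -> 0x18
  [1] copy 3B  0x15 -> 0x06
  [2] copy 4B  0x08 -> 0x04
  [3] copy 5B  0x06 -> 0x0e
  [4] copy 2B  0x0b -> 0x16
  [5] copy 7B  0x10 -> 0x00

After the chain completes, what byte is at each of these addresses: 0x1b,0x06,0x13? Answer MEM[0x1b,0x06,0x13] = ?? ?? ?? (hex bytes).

MEM[0x1b,0x06,0x13] = 55 a7 9b

  after D0: wrote 4B at 0x18 = e1558155
  after D1: wrote 3B at 0x06 = ee6d6d
  after D2: wrote 4B at 0x04 = 6d323ea7
  after D3: wrote 5B at 0x0e = 3ea76d323e
  after D4: wrote 2B at 0x16 = a7ab
  after D5: wrote 7B at 0x00 = 6d323e9b92eea7
query mem[0x1b]=0x55, mem[0x06]=0xa7, mem[0x13]=0x9b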